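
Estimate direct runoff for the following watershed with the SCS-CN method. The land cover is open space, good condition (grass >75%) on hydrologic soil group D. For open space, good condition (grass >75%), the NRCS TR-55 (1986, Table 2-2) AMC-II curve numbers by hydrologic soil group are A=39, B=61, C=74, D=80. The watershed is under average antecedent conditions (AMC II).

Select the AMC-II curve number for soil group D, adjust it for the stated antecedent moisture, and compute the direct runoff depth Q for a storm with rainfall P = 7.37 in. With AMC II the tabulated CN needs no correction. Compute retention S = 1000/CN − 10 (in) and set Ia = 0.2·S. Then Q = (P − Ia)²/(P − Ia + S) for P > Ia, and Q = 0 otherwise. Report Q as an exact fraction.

NRCS table: open space, good condition (grass >75%), soil group D → CN(II) = 80
Average conditions: CN = 80 (no AMC adjustment).
S = 1000/80 − 10 = 5/2 in ≈ 2.500 in
Ia = 0.2·(5/2) = 1/2 in ≈ 0.500 in
Excess rainfall: 7.370 − 0.500 = 6.870 in; P > Ia so Q > 0
Q = (687/100)²/((687/100) + 5/2) = (471969/10000)/(937/100) = 471969/93700 in ≈ 5.037 in

Q = 471969/93700 in ≈ 5.037 in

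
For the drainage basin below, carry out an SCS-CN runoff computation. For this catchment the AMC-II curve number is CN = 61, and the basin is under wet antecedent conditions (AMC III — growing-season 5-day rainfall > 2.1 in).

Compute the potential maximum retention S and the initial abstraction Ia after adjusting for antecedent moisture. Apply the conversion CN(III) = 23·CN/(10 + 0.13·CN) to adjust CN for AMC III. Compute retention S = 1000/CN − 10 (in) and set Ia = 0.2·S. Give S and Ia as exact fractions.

S = 3900/1403 in ≈ 2.780 in; Ia = 780/1403 in ≈ 0.556 in

CN(III) from CN(II)=61: (23·61)/(10 + 0.13·61) = 140300/1793 ≈ 78.249
Retention S: 1000/CN − 10 with CN=78.249 → S = 3900/1403 ≈ 2.780 in
Ia = 0.2S: 0.2·2.780 = 0.556 in (exactly 780/1403)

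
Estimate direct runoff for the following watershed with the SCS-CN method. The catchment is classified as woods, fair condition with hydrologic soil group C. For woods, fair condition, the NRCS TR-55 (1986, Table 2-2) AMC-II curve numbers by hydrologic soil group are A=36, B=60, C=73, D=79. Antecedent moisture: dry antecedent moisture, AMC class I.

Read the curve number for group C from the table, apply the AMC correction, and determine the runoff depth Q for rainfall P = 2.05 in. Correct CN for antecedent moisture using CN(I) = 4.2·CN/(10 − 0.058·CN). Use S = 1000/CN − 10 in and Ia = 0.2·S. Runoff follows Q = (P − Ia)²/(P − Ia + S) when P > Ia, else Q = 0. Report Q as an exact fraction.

Q = 8708401/949959220 in ≈ 0.009 in

NRCS table: woods, fair condition, soil group C → CN(II) = 73
CN(I) from CN(II)=73: (4.2·73)/(10 − 0.058·73) = 51100/961 ≈ 53.174
Retention S: 1000/CN − 10 with CN=53.174 → S = 4500/511 ≈ 8.806 in
Ia = 0.2S: 0.2·8.806 = 1.761 in (exactly 900/511)
Since P=2.050 > Ia=1.761: effective rainfall P−Ia = 2951/10220 in
Q = (2951/10220)²/((2951/10220) + 4500/511) = (8708401/104448400)/(92951/10220) = 8708401/949959220 in ≈ 0.009 in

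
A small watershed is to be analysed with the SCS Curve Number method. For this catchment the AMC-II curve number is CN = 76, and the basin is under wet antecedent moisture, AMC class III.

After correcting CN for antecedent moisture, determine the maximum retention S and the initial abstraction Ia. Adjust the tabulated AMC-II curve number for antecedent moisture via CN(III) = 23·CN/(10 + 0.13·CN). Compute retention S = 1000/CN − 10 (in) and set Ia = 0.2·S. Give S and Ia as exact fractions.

Adjust CN=76 to AMC III: 23·76/(10 + 0.13·76) → 1748 ÷ (497/25) = 43700/497 ≈ 87.928
Retention S: 1000/CN − 10 with CN=87.928 → S = 600/437 ≈ 1.373 in
Ia = 0.2·(600/437) = 120/437 in ≈ 0.275 in

S = 600/437 in ≈ 1.373 in; Ia = 120/437 in ≈ 0.275 in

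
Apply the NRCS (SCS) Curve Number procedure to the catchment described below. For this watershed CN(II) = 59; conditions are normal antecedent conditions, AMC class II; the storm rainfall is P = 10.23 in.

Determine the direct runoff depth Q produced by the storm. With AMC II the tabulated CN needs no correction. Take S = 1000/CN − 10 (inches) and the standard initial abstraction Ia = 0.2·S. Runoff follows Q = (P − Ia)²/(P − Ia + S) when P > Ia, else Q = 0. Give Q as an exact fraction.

Q = 2720352649/549626300 in ≈ 4.949 in

AMC II — tabulated CN = 59 applies directly.
S = 1000/59 − 10 = 410/59 in ≈ 6.949 in
Ia = 0.2S: 0.2·6.949 = 1.390 in (exactly 82/59)
P − Ia = 10.230 − 1.390 = 52157/5900 ≈ 8.840 in (> 0, runoff occurs)
Q = (52157/5900)²/((52157/5900) + 410/59) = (2720352649/34810000)/(93157/5900) = 2720352649/549626300 in ≈ 4.949 in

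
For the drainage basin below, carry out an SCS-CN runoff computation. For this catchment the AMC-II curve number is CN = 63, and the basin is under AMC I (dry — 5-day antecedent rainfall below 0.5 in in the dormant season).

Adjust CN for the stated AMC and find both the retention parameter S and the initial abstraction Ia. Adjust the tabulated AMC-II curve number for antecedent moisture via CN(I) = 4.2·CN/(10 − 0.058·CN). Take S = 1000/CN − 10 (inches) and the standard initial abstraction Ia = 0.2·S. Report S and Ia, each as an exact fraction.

Dry (AMC I): CN(I) = 4.2·63/(10 − 0.058·63) = (1323/5)/(3173/500) = 132300/3173 ≈ 41.696
S = 1000/(132300/3173) − 10 = 18500/1323 in ≈ 13.983 in
Initial abstraction Ia = S/5 = (18500/1323)/5 = 3700/1323 ≈ 2.797 in

S = 18500/1323 in ≈ 13.983 in; Ia = 3700/1323 in ≈ 2.797 in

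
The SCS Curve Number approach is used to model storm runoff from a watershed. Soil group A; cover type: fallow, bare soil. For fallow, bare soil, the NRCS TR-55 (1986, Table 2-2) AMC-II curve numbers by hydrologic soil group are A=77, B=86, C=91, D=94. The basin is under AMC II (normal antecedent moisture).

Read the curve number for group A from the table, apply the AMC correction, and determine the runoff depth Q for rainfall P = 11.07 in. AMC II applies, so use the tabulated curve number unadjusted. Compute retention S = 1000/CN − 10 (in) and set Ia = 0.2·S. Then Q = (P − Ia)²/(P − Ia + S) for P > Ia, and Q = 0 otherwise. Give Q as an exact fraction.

NRCS table: fallow, bare soil, soil group A → CN(II) = 77
Average conditions: CN = 77 (no AMC adjustment).
S = 1000/77 − 10 = 230/77 in ≈ 2.987 in
Ia = 0.2S: 0.2·2.987 = 0.597 in (exactly 46/77)
Since P=11.070 > Ia=0.597: effective rainfall P−Ia = 80639/7700 in
Q = (80639/7700)²/((80639/7700) + 230/77) = (6502648321/59290000)/(103639/7700) = 6502648321/798020300 in ≈ 8.148 in

Q = 6502648321/798020300 in ≈ 8.148 in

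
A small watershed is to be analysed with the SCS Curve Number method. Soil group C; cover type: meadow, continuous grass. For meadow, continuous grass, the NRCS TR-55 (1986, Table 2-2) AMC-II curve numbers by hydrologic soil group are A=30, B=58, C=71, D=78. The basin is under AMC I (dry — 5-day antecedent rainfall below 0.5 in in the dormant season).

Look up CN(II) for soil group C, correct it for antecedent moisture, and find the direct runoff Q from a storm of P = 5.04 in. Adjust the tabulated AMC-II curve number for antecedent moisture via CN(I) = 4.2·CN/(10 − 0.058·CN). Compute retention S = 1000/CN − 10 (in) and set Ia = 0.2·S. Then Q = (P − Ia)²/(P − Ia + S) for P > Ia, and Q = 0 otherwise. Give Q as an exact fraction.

Q = 6654656978/8906227575 in ≈ 0.747 in

NRCS table: meadow, continuous grass, soil group C → CN(II) = 71
CN(I) from CN(II)=71: (4.2·71)/(10 − 0.058·71) = 149100/2941 ≈ 50.697
Retention S: 1000/CN − 10 with CN=50.697 → S = 14500/1491 ≈ 9.725 in
Ia = 0.2S: 0.2·9.725 = 1.945 in (exactly 2900/1491)
Excess rainfall: 5.040 − 1.945 = 3.095 in; P > Ia so Q > 0
Q: (115366/37275)² ÷ (477866/37275) = 6654656978/8906227575 in (≈ 0.747 in)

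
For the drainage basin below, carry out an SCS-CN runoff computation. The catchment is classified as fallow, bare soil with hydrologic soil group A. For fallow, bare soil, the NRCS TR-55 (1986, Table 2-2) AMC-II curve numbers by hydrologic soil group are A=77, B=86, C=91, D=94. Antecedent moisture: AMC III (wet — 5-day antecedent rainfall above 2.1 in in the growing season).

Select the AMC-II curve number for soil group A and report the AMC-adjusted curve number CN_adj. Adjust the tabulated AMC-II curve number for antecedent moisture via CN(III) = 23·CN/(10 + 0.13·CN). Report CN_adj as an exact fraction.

NRCS table: fallow, bare soil, soil group A → CN(II) = 77
Adjust CN=77 to AMC III: 23·77/(10 + 0.13·77) → 1771 ÷ (2001/100) = 7700/87 ≈ 88.506

CN_adj = 7700/87 ≈ 88.506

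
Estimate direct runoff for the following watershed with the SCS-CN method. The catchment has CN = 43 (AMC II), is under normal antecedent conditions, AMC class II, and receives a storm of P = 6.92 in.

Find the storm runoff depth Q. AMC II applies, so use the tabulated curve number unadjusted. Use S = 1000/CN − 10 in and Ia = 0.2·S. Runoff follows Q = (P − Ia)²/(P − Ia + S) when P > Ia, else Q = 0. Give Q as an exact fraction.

Q = 21058921/20251925 in ≈ 1.040 in

CN(II) = 43; AMC II needs no correction.
S = 1000/43 − 10 = 570/43 in ≈ 13.256 in
Ia = 0.2·(570/43) = 114/43 in ≈ 2.651 in
Excess rainfall: 6.920 − 2.651 = 4.269 in; P > Ia so Q > 0
Runoff Q = (P−Ia)²/(P−Ia+S) = (4.269)²/(4.269+13.256) = 21058921/20251925 ≈ 1.040 in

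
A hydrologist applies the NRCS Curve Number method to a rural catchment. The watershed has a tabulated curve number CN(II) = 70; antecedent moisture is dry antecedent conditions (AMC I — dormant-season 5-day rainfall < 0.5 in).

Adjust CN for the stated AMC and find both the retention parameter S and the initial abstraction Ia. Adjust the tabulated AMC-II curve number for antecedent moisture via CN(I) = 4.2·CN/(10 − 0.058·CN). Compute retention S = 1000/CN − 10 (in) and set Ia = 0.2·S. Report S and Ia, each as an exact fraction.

S = 500/49 in ≈ 10.204 in; Ia = 100/49 in ≈ 2.041 in

CN(I) from CN(II)=70: (4.2·70)/(10 − 0.058·70) = 4900/99 ≈ 49.495
Max retention: S = 1000/(4900/99) − 10 = 500/49 in (≈ 10.204 in)
Ia = 0.2S: 0.2·10.204 = 2.041 in (exactly 100/49)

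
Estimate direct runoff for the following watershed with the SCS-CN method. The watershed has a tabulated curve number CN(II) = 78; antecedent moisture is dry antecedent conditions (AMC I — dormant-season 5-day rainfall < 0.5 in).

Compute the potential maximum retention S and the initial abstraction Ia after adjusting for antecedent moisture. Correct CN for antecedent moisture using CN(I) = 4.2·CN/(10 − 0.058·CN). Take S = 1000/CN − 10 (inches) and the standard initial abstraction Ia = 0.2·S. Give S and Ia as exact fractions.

CN(I) from CN(II)=78: (4.2·78)/(10 − 0.058·78) = 81900/1369 ≈ 59.825
S = 1000/(81900/1369) − 10 = 5500/819 in ≈ 6.716 in
Ia = 0.2S: 0.2·6.716 = 1.343 in (exactly 1100/819)

S = 5500/819 in ≈ 6.716 in; Ia = 1100/819 in ≈ 1.343 in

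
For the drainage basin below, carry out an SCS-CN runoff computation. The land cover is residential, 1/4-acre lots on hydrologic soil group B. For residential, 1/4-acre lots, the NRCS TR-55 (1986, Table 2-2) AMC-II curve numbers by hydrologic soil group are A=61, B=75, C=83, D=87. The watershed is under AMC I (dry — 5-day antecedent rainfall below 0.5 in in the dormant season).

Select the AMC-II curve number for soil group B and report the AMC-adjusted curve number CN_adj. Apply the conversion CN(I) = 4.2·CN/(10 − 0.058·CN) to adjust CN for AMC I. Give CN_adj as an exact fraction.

CN_adj = 6300/113 ≈ 55.752

NRCS table: residential, 1/4-acre lots, soil group B → CN(II) = 75
Adjust CN=75 to AMC I: 4.2·75/(10 − 0.058·75) → 315 ÷ (113/20) = 6300/113 ≈ 55.752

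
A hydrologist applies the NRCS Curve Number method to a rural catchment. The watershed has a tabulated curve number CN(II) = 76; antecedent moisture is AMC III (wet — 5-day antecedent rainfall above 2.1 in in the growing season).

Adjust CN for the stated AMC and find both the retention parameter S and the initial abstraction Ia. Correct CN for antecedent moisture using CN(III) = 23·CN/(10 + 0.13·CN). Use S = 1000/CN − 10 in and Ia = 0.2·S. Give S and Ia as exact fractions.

Wet (AMC III): CN(III) = 23·76/(10 + 0.13·76) = 1748/(497/25) = 43700/497 ≈ 87.928
Retention S: 1000/CN − 10 with CN=87.928 → S = 600/437 ≈ 1.373 in
Ia = 0.2S: 0.2·1.373 = 0.275 in (exactly 120/437)

S = 600/437 in ≈ 1.373 in; Ia = 120/437 in ≈ 0.275 in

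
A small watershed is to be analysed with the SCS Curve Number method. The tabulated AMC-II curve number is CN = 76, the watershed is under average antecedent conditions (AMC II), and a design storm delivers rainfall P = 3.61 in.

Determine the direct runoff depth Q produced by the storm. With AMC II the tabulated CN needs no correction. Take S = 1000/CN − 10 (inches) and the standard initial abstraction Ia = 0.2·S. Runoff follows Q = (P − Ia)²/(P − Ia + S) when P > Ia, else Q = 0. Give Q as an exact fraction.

Q = 32024281/22152100 in ≈ 1.446 in

CN(II) = 76; AMC II needs no correction.
Retention S: 1000/CN − 10 with CN=76.000 → S = 60/19 ≈ 3.158 in
Initial abstraction Ia = S/5 = (60/19)/5 = 12/19 ≈ 0.632 in
Since P=3.610 > Ia=0.632: effective rainfall P−Ia = 5659/1900 in
Runoff Q = (P−Ia)²/(P−Ia+S) = (2.978)²/(2.978+3.158) = 32024281/22152100 ≈ 1.446 in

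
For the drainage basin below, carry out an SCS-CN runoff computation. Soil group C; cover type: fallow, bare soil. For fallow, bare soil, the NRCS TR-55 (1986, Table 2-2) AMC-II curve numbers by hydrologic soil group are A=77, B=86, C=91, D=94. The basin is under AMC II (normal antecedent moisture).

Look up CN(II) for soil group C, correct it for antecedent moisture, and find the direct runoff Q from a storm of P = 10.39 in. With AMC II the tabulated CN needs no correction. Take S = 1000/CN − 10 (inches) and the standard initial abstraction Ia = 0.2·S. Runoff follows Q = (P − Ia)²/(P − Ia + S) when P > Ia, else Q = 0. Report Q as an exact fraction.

NRCS table: fallow, bare soil, soil group C → CN(II) = 91
Average conditions: CN = 91 (no AMC adjustment).
S = 1000/91 − 10 = 90/91 in ≈ 0.989 in
Initial abstraction Ia = S/5 = (90/91)/5 = 18/91 ≈ 0.198 in
Since P=10.390 > Ia=0.198: effective rainfall P−Ia = 92749/9100 in
Q: (92749/9100)² ÷ (101749/9100) = 8602377001/925915900 in (≈ 9.291 in)

Q = 8602377001/925915900 in ≈ 9.291 in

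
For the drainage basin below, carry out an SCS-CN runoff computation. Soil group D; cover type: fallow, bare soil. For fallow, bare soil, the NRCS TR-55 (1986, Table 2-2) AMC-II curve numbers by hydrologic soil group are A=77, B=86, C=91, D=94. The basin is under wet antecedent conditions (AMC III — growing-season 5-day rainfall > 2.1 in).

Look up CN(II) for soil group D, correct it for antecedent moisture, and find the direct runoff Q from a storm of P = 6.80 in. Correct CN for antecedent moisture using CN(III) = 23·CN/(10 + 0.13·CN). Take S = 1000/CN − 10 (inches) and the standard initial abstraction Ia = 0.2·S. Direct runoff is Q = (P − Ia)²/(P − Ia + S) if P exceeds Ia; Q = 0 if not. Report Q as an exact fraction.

Q = 664447058/102570685 in ≈ 6.478 in

NRCS table: fallow, bare soil, soil group D → CN(II) = 94
Wet (AMC III): CN(III) = 23·94/(10 + 0.13·94) = 2162/(1111/50) = 108100/1111 ≈ 97.300
Max retention: S = 1000/(108100/1111) − 10 = 300/1081 in (≈ 0.278 in)
Ia = 0.2S: 0.2·0.278 = 0.056 in (exactly 60/1081)
Excess rainfall: 6.800 − 0.056 = 6.744 in; P > Ia so Q > 0
Q: (36454/5405)² ÷ (37954/5405) = 664447058/102570685 in (≈ 6.478 in)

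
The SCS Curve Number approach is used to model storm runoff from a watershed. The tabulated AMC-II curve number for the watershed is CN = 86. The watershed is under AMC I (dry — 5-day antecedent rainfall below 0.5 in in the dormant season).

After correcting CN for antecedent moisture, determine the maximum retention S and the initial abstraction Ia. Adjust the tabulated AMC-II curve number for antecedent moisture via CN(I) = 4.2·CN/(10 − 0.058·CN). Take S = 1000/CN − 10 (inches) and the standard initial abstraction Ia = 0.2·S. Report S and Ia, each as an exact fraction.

Dry (AMC I): CN(I) = 4.2·86/(10 − 0.058·86) = (1806/5)/(1253/250) = 12900/179 ≈ 72.067
Retention S: 1000/CN − 10 with CN=72.067 → S = 500/129 ≈ 3.876 in
Initial abstraction Ia = S/5 = (500/129)/5 = 100/129 ≈ 0.775 in

S = 500/129 in ≈ 3.876 in; Ia = 100/129 in ≈ 0.775 in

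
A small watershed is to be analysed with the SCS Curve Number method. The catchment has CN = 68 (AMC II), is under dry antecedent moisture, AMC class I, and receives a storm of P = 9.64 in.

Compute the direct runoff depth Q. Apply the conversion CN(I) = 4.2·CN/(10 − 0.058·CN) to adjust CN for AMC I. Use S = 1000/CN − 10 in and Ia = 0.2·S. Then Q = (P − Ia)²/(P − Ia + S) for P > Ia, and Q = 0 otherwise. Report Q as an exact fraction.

CN(I) from CN(II)=68: (4.2·68)/(10 − 0.058·68) = 35700/757 ≈ 47.160
S = 1000/(35700/757) − 10 = 4000/357 in ≈ 11.204 in
Ia = 0.2S: 0.2·11.204 = 2.241 in (exactly 800/357)
Since P=9.640 > Ia=2.241: effective rainfall P−Ia = 66037/8925 in
Q = (66037/8925)²/((66037/8925) + 4000/357) = (4360885369/79655625)/(166037/8925) = 4360885369/1481880225 in ≈ 2.943 in

Q = 4360885369/1481880225 in ≈ 2.943 in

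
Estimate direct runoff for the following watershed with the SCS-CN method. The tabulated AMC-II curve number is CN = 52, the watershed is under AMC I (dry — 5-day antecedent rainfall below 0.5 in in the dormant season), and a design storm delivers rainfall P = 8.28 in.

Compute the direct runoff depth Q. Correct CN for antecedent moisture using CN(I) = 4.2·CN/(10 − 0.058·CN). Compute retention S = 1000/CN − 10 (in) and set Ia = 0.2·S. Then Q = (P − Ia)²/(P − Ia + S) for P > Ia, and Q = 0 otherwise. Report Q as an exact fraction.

Dry (AMC I): CN(I) = 4.2·52/(10 − 0.058·52) = (1092/5)/(873/125) = 9100/291 ≈ 31.271
S = 1000/(9100/291) − 10 = 2000/91 in ≈ 21.978 in
Ia = 0.2S: 0.2·21.978 = 4.396 in (exactly 400/91)
Since P=8.280 > Ia=4.396: effective rainfall P−Ia = 8837/2275 in
Runoff Q = (P−Ia)²/(P−Ia+S) = (3.884)²/(3.884+21.978) = 78092569/133854175 ≈ 0.583 in

Q = 78092569/133854175 in ≈ 0.583 in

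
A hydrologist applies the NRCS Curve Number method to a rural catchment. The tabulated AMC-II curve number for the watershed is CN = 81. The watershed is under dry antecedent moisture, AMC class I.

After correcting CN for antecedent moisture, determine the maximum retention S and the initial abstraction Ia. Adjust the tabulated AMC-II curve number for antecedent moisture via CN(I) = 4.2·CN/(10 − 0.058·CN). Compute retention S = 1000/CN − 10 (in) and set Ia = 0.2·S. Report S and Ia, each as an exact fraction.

S = 9500/1701 in ≈ 5.585 in; Ia = 1900/1701 in ≈ 1.117 in

Adjust CN=81 to AMC I: 4.2·81/(10 − 0.058·81) → (1701/5) ÷ (2651/500) = 170100/2651 ≈ 64.164
Max retention: S = 1000/(170100/2651) − 10 = 9500/1701 in (≈ 5.585 in)
Ia = 0.2S: 0.2·5.585 = 1.117 in (exactly 1900/1701)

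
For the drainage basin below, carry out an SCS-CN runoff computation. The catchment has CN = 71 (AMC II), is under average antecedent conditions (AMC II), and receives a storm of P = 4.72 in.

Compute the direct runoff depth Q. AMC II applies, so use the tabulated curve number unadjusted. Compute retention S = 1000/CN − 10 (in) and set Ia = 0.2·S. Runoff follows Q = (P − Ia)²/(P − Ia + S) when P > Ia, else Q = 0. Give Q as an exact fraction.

AMC II — tabulated CN = 71 applies directly.
S = 1000/71 − 10 = 290/71 in ≈ 4.085 in
Ia = 0.2·(290/71) = 58/71 in ≈ 0.817 in
Since P=4.720 > Ia=0.817: effective rainfall P−Ia = 6928/1775 in
Runoff Q = (P−Ia)²/(P−Ia+S) = (3.903)²/(3.903+4.085) = 23998592/12582975 ≈ 1.907 in

Q = 23998592/12582975 in ≈ 1.907 in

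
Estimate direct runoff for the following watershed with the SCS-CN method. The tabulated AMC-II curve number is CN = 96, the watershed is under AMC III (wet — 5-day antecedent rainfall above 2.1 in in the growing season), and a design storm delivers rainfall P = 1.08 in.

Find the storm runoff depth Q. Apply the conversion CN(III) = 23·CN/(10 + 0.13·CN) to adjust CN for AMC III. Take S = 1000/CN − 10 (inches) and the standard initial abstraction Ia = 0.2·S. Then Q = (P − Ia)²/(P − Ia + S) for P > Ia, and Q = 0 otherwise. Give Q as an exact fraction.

Q = 12967201/14579700 in ≈ 0.889 in

CN(III) from CN(II)=96: (23·96)/(10 + 0.13·96) = 27600/281 ≈ 98.221
S = 1000/(27600/281) − 10 = 25/138 in ≈ 0.181 in
Ia = 0.2S: 0.2·0.181 = 0.036 in (exactly 5/138)
Excess rainfall: 1.080 − 0.036 = 1.044 in; P > Ia so Q > 0
Runoff Q = (P−Ia)²/(P−Ia+S) = (1.044)²/(1.044+0.181) = 12967201/14579700 ≈ 0.889 in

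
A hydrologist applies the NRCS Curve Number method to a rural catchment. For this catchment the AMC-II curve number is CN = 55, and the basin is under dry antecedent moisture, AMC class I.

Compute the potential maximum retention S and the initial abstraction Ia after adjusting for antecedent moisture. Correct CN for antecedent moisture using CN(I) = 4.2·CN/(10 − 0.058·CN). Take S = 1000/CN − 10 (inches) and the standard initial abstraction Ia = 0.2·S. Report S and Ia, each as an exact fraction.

Adjust CN=55 to AMC I: 4.2·55/(10 − 0.058·55) → 231 ÷ (681/100) = 7700/227 ≈ 33.921
S = 1000/(7700/227) − 10 = 1500/77 in ≈ 19.481 in
Initial abstraction Ia = S/5 = (1500/77)/5 = 300/77 ≈ 3.896 in

S = 1500/77 in ≈ 19.481 in; Ia = 300/77 in ≈ 3.896 in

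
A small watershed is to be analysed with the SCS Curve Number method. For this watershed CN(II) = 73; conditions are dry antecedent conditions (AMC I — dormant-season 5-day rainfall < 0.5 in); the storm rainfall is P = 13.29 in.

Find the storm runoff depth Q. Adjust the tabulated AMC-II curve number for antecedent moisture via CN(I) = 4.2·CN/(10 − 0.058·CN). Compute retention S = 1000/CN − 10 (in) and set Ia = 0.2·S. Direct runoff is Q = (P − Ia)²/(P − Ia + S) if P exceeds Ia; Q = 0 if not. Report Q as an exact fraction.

Adjust CN=73 to AMC I: 4.2·73/(10 − 0.058·73) → (1533/5) ÷ (2883/500) = 51100/961 ≈ 53.174
S = 1000/(51100/961) − 10 = 4500/511 in ≈ 8.806 in
Ia = 0.2S: 0.2·8.806 = 1.761 in (exactly 900/511)
Since P=13.290 > Ia=1.761: effective rainfall P−Ia = 589119/51100 in
Runoff Q = (P−Ia)²/(P−Ia+S) = (11.529)²/(11.529+8.806) = 115687065387/17699660300 ≈ 6.536 in

Q = 115687065387/17699660300 in ≈ 6.536 in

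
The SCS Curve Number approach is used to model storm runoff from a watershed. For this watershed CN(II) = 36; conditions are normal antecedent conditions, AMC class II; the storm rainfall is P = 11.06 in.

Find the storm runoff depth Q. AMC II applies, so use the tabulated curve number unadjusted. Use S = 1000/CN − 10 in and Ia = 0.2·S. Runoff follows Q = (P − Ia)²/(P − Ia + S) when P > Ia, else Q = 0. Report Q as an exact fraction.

Q = 11404129/5119650 in ≈ 2.228 in

AMC II — tabulated CN = 36 applies directly.
Max retention: S = 1000/36 − 10 = 160/9 in (≈ 17.778 in)
Ia = 0.2S: 0.2·17.778 = 3.556 in (exactly 32/9)
Excess rainfall: 11.060 − 3.556 = 7.504 in; P > Ia so Q > 0
Q: (3377/450)² ÷ (11377/450) = 11404129/5119650 in (≈ 2.228 in)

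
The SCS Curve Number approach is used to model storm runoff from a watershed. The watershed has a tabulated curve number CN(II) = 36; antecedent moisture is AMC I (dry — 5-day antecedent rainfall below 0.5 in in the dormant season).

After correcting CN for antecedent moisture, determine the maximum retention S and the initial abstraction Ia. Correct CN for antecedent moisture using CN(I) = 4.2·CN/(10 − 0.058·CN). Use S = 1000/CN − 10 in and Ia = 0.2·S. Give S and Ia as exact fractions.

S = 8000/189 in ≈ 42.328 in; Ia = 1600/189 in ≈ 8.466 in

CN(I) from CN(II)=36: (4.2·36)/(10 − 0.058·36) = 18900/989 ≈ 19.110
Max retention: S = 1000/(18900/989) − 10 = 8000/189 in (≈ 42.328 in)
Ia = 0.2·(8000/189) = 1600/189 in ≈ 8.466 in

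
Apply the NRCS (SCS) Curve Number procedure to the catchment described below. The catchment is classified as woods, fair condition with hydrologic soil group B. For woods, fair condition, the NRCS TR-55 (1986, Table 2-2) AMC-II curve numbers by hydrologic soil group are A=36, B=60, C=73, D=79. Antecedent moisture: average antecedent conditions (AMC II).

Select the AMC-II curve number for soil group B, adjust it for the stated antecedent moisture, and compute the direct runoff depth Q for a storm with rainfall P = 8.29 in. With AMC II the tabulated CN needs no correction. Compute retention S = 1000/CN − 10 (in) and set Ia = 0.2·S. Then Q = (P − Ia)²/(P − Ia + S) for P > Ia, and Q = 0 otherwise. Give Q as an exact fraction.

Q = 4355569/1226100 in ≈ 3.552 in

NRCS table: woods, fair condition, soil group B → CN(II) = 60
CN(II) = 60; AMC II needs no correction.
Max retention: S = 1000/60 − 10 = 20/3 in (≈ 6.667 in)
Initial abstraction Ia = S/5 = (20/3)/5 = 4/3 ≈ 1.333 in
Since P=8.290 > Ia=1.333: effective rainfall P−Ia = 2087/300 in
Runoff Q = (P−Ia)²/(P−Ia+S) = (6.957)²/(6.957+6.667) = 4355569/1226100 ≈ 3.552 in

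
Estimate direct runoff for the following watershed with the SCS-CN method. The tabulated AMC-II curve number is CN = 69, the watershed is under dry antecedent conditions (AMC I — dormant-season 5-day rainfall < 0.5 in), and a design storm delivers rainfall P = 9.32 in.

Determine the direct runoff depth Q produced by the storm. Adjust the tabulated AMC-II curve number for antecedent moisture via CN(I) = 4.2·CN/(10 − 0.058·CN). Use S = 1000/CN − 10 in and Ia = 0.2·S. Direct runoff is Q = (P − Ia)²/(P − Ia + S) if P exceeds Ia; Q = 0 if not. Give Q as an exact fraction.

Dry (AMC I): CN(I) = 4.2·69/(10 − 0.058·69) = (1449/5)/(2999/500) = 144900/2999 ≈ 48.316
Retention S: 1000/CN − 10 with CN=48.316 → S = 15500/1449 ≈ 10.697 in
Ia = 0.2S: 0.2·10.697 = 2.139 in (exactly 3100/1449)
P − Ia = 9.320 − 2.139 = 260117/36225 ≈ 7.181 in (> 0, runoff occurs)
Q: (260117/36225)² ÷ (647617/36225) = 67660853689/23459925825 in (≈ 2.884 in)

Q = 67660853689/23459925825 in ≈ 2.884 in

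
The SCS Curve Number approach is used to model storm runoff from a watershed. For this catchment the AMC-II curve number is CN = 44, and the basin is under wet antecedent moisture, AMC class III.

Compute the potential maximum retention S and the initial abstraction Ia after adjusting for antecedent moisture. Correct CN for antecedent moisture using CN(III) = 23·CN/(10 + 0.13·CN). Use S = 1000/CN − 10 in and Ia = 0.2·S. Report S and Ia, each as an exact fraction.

S = 1400/253 in ≈ 5.534 in; Ia = 280/253 in ≈ 1.107 in

CN(III) from CN(II)=44: (23·44)/(10 + 0.13·44) = 25300/393 ≈ 64.377
S = 1000/(25300/393) − 10 = 1400/253 in ≈ 5.534 in
Ia = 0.2·(1400/253) = 280/253 in ≈ 1.107 in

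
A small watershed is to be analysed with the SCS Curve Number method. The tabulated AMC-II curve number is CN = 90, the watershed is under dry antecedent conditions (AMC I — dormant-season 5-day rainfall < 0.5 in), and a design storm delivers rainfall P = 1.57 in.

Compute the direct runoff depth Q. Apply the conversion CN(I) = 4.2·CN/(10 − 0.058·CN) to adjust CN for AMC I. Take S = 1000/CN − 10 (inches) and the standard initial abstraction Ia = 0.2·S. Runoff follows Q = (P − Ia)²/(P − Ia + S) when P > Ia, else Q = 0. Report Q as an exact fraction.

Adjust CN=90 to AMC I: 4.2·90/(10 − 0.058·90) → 378 ÷ (239/50) = 18900/239 ≈ 79.079
Max retention: S = 1000/(18900/239) − 10 = 500/189 in (≈ 2.646 in)
Initial abstraction Ia = S/5 = (500/189)/5 = 100/189 ≈ 0.529 in
P − Ia = 1.570 − 0.529 = 19673/18900 ≈ 1.041 in (> 0, runoff occurs)
Runoff Q = (P−Ia)²/(P−Ia+S) = (1.041)²/(1.041+2.646) = 387026929/1316819700 ≈ 0.294 in

Q = 387026929/1316819700 in ≈ 0.294 in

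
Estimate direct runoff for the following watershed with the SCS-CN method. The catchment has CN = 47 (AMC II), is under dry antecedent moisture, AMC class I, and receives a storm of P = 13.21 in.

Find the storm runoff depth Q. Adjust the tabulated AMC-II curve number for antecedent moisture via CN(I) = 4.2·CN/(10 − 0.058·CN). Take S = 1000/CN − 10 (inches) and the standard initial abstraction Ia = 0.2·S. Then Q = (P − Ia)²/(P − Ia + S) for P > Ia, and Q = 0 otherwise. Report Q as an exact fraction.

Q = 598808225929/337931724900 in ≈ 1.772 in

Adjust CN=47 to AMC I: 4.2·47/(10 − 0.058·47) → (987/5) ÷ (3637/500) = 98700/3637 ≈ 27.138
Retention S: 1000/CN − 10 with CN=27.138 → S = 26500/987 ≈ 26.849 in
Ia = 0.2·(26500/987) = 5300/987 in ≈ 5.370 in
Since P=13.210 > Ia=5.370: effective rainfall P−Ia = 773827/98700 in
Q = (773827/98700)²/((773827/98700) + 26500/987) = (598808225929/9741690000)/(3423827/98700) = 598808225929/337931724900 in ≈ 1.772 in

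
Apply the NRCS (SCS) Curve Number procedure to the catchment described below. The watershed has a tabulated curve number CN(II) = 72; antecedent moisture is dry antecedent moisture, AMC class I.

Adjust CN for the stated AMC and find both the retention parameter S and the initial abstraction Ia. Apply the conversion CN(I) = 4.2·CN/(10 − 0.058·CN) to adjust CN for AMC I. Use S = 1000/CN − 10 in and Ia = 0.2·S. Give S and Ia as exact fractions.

CN(I) from CN(II)=72: (4.2·72)/(10 − 0.058·72) = 675/13 ≈ 51.923
S = 1000/(675/13) − 10 = 250/27 in ≈ 9.259 in
Ia = 0.2S: 0.2·9.259 = 1.852 in (exactly 50/27)

S = 250/27 in ≈ 9.259 in; Ia = 50/27 in ≈ 1.852 in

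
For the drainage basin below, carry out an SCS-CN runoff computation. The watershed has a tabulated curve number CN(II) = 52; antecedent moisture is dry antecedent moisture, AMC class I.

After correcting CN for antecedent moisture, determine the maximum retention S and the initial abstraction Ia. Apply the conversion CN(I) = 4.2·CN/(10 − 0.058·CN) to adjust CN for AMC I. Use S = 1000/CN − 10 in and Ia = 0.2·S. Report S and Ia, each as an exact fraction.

S = 2000/91 in ≈ 21.978 in; Ia = 400/91 in ≈ 4.396 in

CN(I) from CN(II)=52: (4.2·52)/(10 − 0.058·52) = 9100/291 ≈ 31.271
Max retention: S = 1000/(9100/291) − 10 = 2000/91 in (≈ 21.978 in)
Ia = 0.2S: 0.2·21.978 = 4.396 in (exactly 400/91)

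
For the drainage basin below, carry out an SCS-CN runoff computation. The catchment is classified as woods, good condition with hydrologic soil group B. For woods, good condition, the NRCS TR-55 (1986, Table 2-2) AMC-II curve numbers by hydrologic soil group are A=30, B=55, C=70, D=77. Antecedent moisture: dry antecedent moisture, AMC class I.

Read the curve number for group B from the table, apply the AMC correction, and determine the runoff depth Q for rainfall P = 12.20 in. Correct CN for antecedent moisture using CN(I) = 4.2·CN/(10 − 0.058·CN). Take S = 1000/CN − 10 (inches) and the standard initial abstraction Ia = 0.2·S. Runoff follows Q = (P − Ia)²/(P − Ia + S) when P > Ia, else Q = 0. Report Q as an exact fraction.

Q = 10220809/4118345 in ≈ 2.482 in

NRCS table: woods, good condition, soil group B → CN(II) = 55
CN(I) from CN(II)=55: (4.2·55)/(10 − 0.058·55) = 7700/227 ≈ 33.921
Retention S: 1000/CN − 10 with CN=33.921 → S = 1500/77 ≈ 19.481 in
Ia = 0.2·(1500/77) = 300/77 in ≈ 3.896 in
P − Ia = 12.200 − 3.896 = 3197/385 ≈ 8.304 in (> 0, runoff occurs)
Q: (3197/385)² ÷ (10697/385) = 10220809/4118345 in (≈ 2.482 in)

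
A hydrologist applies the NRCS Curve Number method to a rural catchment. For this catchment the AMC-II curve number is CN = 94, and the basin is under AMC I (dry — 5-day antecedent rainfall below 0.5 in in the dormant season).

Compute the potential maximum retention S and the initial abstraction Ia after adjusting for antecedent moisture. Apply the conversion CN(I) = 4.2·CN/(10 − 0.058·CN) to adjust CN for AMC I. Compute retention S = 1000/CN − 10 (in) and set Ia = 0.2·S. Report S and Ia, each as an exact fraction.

Adjust CN=94 to AMC I: 4.2·94/(10 − 0.058·94) → (1974/5) ÷ (1137/250) = 32900/379 ≈ 86.807
Retention S: 1000/CN − 10 with CN=86.807 → S = 500/329 ≈ 1.520 in
Initial abstraction Ia = S/5 = (500/329)/5 = 100/329 ≈ 0.304 in

S = 500/329 in ≈ 1.520 in; Ia = 100/329 in ≈ 0.304 in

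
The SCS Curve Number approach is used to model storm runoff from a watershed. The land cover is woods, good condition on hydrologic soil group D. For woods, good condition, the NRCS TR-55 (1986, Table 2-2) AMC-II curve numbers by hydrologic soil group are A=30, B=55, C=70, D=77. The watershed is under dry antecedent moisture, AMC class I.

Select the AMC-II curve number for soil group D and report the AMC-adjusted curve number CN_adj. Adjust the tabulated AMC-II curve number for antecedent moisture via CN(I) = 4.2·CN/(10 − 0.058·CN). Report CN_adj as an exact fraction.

NRCS table: woods, good condition, soil group D → CN(II) = 77
Adjust CN=77 to AMC I: 4.2·77/(10 − 0.058·77) → (1617/5) ÷ (2767/500) = 161700/2767 ≈ 58.439

CN_adj = 161700/2767 ≈ 58.439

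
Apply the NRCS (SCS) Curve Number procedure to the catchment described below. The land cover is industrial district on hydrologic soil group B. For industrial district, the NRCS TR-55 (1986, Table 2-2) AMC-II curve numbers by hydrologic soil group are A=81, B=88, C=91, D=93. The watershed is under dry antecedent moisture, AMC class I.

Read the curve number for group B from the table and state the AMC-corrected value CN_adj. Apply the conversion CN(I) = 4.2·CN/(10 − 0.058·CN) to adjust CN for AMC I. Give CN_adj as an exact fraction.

NRCS table: industrial district, soil group B → CN(II) = 88
Dry (AMC I): CN(I) = 4.2·88/(10 − 0.058·88) = (1848/5)/(612/125) = 3850/51 ≈ 75.490

CN_adj = 3850/51 ≈ 75.490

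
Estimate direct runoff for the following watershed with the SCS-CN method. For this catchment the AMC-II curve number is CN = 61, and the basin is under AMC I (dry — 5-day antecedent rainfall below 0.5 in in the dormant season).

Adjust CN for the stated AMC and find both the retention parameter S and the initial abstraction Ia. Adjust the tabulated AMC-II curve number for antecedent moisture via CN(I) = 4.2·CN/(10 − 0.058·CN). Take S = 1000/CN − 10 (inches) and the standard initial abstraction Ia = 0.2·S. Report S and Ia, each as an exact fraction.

S = 6500/427 in ≈ 15.222 in; Ia = 1300/427 in ≈ 3.044 in

CN(I) from CN(II)=61: (4.2·61)/(10 − 0.058·61) = 42700/1077 ≈ 39.647
S = 1000/(42700/1077) − 10 = 6500/427 in ≈ 15.222 in
Ia = 0.2S: 0.2·15.222 = 3.044 in (exactly 1300/427)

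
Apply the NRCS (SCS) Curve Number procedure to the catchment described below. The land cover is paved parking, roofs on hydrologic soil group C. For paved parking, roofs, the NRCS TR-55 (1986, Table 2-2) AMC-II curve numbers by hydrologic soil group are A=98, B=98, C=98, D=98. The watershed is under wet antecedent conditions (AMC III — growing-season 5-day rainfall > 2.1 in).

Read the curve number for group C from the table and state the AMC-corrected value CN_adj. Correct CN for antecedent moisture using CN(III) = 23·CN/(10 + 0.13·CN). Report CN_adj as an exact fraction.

CN_adj = 112700/1137 ≈ 99.120

NRCS table: paved parking, roofs, soil group C → CN(II) = 98
Wet (AMC III): CN(III) = 23·98/(10 + 0.13·98) = 2254/(1137/50) = 112700/1137 ≈ 99.120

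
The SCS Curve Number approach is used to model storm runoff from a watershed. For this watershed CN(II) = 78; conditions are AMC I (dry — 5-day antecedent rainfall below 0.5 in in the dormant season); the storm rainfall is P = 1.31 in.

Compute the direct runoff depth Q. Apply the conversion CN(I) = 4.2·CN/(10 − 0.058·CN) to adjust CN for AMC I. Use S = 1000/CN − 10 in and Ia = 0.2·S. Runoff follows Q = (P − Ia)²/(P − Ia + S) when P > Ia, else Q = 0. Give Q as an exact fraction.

Q = 0 in ≈ 0.000 in

Dry (AMC I): CN(I) = 4.2·78/(10 − 0.058·78) = (1638/5)/(1369/250) = 81900/1369 ≈ 59.825
S = 1000/(81900/1369) − 10 = 5500/819 in ≈ 6.716 in
Ia = 0.2S: 0.2·6.716 = 1.343 in (exactly 1100/819)
P = 1.310 ≤ Ia = 1.343 in: entire storm abstracted, Q = 0.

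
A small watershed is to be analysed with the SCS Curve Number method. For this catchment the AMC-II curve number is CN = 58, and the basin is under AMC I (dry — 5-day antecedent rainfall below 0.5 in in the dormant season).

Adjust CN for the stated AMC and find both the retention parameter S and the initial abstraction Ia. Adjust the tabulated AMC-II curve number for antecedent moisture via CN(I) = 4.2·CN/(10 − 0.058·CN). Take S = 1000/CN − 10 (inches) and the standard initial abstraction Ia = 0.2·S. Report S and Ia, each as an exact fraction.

S = 500/29 in ≈ 17.241 in; Ia = 100/29 in ≈ 3.448 in

Adjust CN=58 to AMC I: 4.2·58/(10 − 0.058·58) → (1218/5) ÷ (1659/250) = 2900/79 ≈ 36.709
Max retention: S = 1000/(2900/79) − 10 = 500/29 in (≈ 17.241 in)
Initial abstraction Ia = S/5 = (500/29)/5 = 100/29 ≈ 3.448 in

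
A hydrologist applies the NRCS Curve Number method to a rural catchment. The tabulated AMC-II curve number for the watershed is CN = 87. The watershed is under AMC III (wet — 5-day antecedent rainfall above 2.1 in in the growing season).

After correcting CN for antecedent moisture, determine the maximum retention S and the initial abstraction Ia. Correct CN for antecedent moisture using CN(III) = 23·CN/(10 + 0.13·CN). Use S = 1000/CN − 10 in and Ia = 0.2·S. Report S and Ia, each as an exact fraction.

CN(III) from CN(II)=87: (23·87)/(10 + 0.13·87) = 200100/2131 ≈ 93.900
Max retention: S = 1000/(200100/2131) − 10 = 1300/2001 in (≈ 0.650 in)
Ia = 0.2·(1300/2001) = 260/2001 in ≈ 0.130 in

S = 1300/2001 in ≈ 0.650 in; Ia = 260/2001 in ≈ 0.130 in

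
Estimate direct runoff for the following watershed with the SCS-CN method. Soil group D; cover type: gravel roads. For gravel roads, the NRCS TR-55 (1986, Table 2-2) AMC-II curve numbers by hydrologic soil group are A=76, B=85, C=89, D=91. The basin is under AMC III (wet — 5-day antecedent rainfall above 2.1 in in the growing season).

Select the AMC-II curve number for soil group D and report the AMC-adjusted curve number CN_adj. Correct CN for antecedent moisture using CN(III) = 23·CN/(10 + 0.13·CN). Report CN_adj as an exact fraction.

NRCS table: gravel roads, soil group D → CN(II) = 91
Wet (AMC III): CN(III) = 23·91/(10 + 0.13·91) = 2093/(2183/100) = 209300/2183 ≈ 95.877

CN_adj = 209300/2183 ≈ 95.877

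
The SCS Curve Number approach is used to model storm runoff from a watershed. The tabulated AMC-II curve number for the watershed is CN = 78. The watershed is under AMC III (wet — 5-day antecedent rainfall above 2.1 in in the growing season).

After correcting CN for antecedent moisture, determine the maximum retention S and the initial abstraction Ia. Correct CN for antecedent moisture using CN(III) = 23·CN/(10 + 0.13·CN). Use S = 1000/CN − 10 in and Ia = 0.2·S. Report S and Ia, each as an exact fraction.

Wet (AMC III): CN(III) = 23·78/(10 + 0.13·78) = 1794/(1007/50) = 89700/1007 ≈ 89.076
Retention S: 1000/CN − 10 with CN=89.076 → S = 1100/897 ≈ 1.226 in
Ia = 0.2S: 0.2·1.226 = 0.245 in (exactly 220/897)

S = 1100/897 in ≈ 1.226 in; Ia = 220/897 in ≈ 0.245 in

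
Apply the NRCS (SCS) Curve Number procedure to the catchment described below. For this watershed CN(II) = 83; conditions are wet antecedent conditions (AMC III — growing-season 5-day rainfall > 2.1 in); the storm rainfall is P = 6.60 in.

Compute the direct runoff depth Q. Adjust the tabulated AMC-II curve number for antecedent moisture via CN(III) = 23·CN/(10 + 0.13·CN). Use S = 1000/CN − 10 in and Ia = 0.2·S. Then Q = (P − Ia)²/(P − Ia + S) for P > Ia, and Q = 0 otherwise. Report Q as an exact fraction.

Wet (AMC III): CN(III) = 23·83/(10 + 0.13·83) = 1909/(2079/100) = 190900/2079 ≈ 91.823
S = 1000/(190900/2079) − 10 = 1700/1909 in ≈ 0.891 in
Initial abstraction Ia = S/5 = (1700/1909)/5 = 340/1909 ≈ 0.178 in
Excess rainfall: 6.600 − 0.178 = 6.422 in; P > Ia so Q > 0
Runoff Q = (P−Ia)²/(P−Ia+S) = (6.422)²/(6.422+0.891) = 3757322209/666212365 ≈ 5.640 in

Q = 3757322209/666212365 in ≈ 5.640 in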